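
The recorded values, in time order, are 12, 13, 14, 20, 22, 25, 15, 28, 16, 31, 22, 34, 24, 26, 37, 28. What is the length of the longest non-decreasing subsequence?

Let dp[i] be the length of the longest such subsequence ending at index i:
i:      1  2  3  4  5  6  7  8  9 10 11 12 13 14 15 16
a[i]:  12 13 14 20 22 25 15 28 16 31 22 34 24 26 37 28
dp:     1  2  3  4  5  6  4  7  5  8  6  9  7  8 10  9
Maximum dp value is 10.

10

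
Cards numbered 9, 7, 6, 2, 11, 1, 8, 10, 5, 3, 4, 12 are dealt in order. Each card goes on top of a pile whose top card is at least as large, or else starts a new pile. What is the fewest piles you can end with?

The minimum number of non-increasing subsequences covering a sequence equals the length of its longest strictly increasing subsequence.
LIS length is 4 (e.g. 7, 8, 10, 12), so 4 piles are needed.

4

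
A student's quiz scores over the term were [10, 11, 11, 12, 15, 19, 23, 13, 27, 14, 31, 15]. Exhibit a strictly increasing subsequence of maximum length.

10, 11, 12, 15, 19, 23, 27, 31

Patience tails give the LIS length; then backtrack through the dp parents:
10 → extends → [10]
11 → extends → [10, 11]
11 → already a tail → [10, 11]
12 → extends → [10, 11, 12]
15 → extends → [10, 11, 12, 15]
19 → extends → [10, 11, 12, 15, 19]
23 → extends → [10, 11, 12, 15, 19, 23]
13 → replaces 15 → [10, 11, 12, 13, 19, 23]
27 → extends → [10, 11, 12, 13, 19, 23, 27]
14 → replaces 19 → [10, 11, 12, 13, 14, 23, 27]
31 → extends → [10, 11, 12, 13, 14, 23, 27, 31]
15 → replaces 23 → [10, 11, 12, 13, 14, 15, 27, 31]
Length 8; one witness is 10, 11, 12, 15, 19, 23, 27, 31.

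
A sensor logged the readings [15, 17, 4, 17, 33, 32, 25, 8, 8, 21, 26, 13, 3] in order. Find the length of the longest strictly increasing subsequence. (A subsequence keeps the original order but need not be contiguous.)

4

Track the smallest tail for each achievable length (strict):
15 → extends → [15]
17 → extends → [15, 17]
4 → replaces 15 → [4, 17]
17 → already a tail → [4, 17]
33 → extends → [4, 17, 33]
32 → replaces 33 → [4, 17, 32]
25 → replaces 32 → [4, 17, 25]
8 → replaces 17 → [4, 8, 25]
8 → already a tail → [4, 8, 25]
21 → replaces 25 → [4, 8, 21]
26 → extends → [4, 8, 21, 26]
13 → replaces 21 → [4, 8, 13, 26]
3 → replaces 4 → [3, 8, 13, 26]
Four tails, so the longest strictly increasing subsequence has length 4 (e.g. 15, 17, 25, 26).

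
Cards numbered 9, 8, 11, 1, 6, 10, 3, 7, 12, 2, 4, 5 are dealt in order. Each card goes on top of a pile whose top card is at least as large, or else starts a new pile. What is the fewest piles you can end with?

4

Place each on the leftmost legal pile:
9 → new pile 1 (tops now [9])
8 → pile 1 (tops now [8])
11 → new pile 2 (tops now [8, 11])
1 → pile 1 (tops now [1, 11])
6 → pile 2 (tops now [1, 6])
10 → new pile 3 (tops now [1, 6, 10])
3 → pile 2 (tops now [1, 3, 10])
7 → pile 3 (tops now [1, 3, 7])
12 → new pile 4 (tops now [1, 3, 7, 12])
2 → pile 2 (tops now [1, 2, 7, 12])
4 → pile 3 (tops now [1, 2, 4, 12])
5 → pile 4 (tops now [1, 2, 4, 5])
Four piles.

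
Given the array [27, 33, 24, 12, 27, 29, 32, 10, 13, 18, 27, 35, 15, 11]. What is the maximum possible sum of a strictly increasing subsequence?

147

Let S[i] be the best sum of a strictly increasing subsequence ending at i:
i:       1   2   3   4   5   6   7   8   9  10  11  12  13  14
a[i]:   27  33  24  12  27  29  32  10  13  18  27  35  15  11
S:      27  60  24  12  51  80 112  10  25  43  70 147  40  21
Maximum is 147 (e.g. 24 + 27 + 29 + 32 + 35).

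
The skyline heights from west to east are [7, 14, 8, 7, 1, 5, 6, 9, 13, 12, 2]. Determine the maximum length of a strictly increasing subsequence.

Track the smallest tail for each achievable length (strict):
7 → extends → [7]
14 → extends → [7, 14]
8 → replaces 14 → [7, 8]
7 → already a tail → [7, 8]
1 → replaces 7 → [1, 8]
5 → replaces 8 → [1, 5]
6 → extends → [1, 5, 6]
9 → extends → [1, 5, 6, 9]
13 → extends → [1, 5, 6, 9, 13]
12 → replaces 13 → [1, 5, 6, 9, 12]
2 → replaces 5 → [1, 2, 6, 9, 12]
Five tails, so the longest strictly increasing subsequence has length 5 (e.g. 1, 5, 6, 9, 13).

5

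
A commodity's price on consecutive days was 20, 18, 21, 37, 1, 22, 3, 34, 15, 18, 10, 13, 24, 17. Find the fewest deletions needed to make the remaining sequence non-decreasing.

9

Fewest deletions = n − (longest non-decreasing subsequence).
Patience tails:
20 → extends → [20]
18 → replaces 20 → [18]
21 → extends → [18, 21]
37 → extends → [18, 21, 37]
1 → replaces 18 → [1, 21, 37]
22 → replaces 37 → [1, 21, 22]
3 → replaces 21 → [1, 3, 22]
34 → extends → [1, 3, 22, 34]
15 → replaces 22 → [1, 3, 15, 34]
18 → replaces 34 → [1, 3, 15, 18]
10 → replaces 15 → [1, 3, 10, 18]
13 → replaces 18 → [1, 3, 10, 13]
24 → extends → [1, 3, 10, 13, 24]
17 → replaces 24 → [1, 3, 10, 13, 17]
Longest non-decreasing subsequence has length 5, so deletions = 14 − 5 = 9.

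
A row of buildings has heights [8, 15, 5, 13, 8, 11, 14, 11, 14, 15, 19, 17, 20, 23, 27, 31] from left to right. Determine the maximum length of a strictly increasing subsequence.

10

Track the smallest tail for each achievable length (strict):
8 → extends → [8]
15 → extends → [8, 15]
5 → replaces 8 → [5, 15]
13 → replaces 15 → [5, 13]
8 → replaces 13 → [5, 8]
11 → extends → [5, 8, 11]
14 → extends → [5, 8, 11, 14]
11 → already a tail → [5, 8, 11, 14]
14 → already a tail → [5, 8, 11, 14]
15 → extends → [5, 8, 11, 14, 15]
19 → extends → [5, 8, 11, 14, 15, 19]
17 → replaces 19 → [5, 8, 11, 14, 15, 17]
20 → extends → [5, 8, 11, 14, 15, 17, 20]
23 → extends → [5, 8, 11, 14, 15, 17, 20, 23]
27 → extends → [5, 8, 11, 14, 15, 17, 20, 23, 27]
31 → extends → [5, 8, 11, 14, 15, 17, 20, 23, 27, 31]
Ten tails, so the longest strictly increasing subsequence has length 10 (e.g. 5, 8, 11, 14, 15, 19, 20, 23, 27, 31).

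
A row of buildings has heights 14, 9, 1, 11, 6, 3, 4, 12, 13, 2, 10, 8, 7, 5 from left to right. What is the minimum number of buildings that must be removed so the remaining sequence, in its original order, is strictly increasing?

Fewest deletions = n − (longest strictly increasing subsequence).
i:      1  2  3  4  5  6  7  8  9 10 11 12 13 14
a[i]:  14  9  1 11  6  3  4 12 13  2 10  8  7  5
dp:     1  1  1  2  2  2  3  4  5  2  4  4  4  4
max dp = 5, so deletions = 14 − 5 = 9.

9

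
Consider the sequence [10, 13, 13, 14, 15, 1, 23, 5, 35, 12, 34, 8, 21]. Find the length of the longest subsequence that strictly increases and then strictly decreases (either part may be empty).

inc[i] = longest strictly increasing subsequence ending at i; dec[i] = longest strictly decreasing subsequence starting at i:
i:      1  2  3  4  5  6  7  8  9 10 11 12 13
a[i]:  10 13 13 14 15  1 23  5 35 12 34  8 21
inc:    1  2  2  3  4  1  5  2  6  3  6  3  5
dec:    2  3  3  3  3  1  3  1  3  2  2  1  1
Best peak at i=9 (value 35): inc=6, dec=3, length 6+3−1 = 8.

8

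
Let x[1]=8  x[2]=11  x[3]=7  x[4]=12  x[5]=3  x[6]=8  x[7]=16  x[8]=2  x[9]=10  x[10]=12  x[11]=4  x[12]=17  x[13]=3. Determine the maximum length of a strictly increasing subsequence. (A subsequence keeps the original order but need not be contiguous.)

Track the smallest tail for each achievable length (strict):
8 → extends → [8]
11 → extends → [8, 11]
7 → replaces 8 → [7, 11]
12 → extends → [7, 11, 12]
3 → replaces 7 → [3, 11, 12]
8 → replaces 11 → [3, 8, 12]
16 → extends → [3, 8, 12, 16]
2 → replaces 3 → [2, 8, 12, 16]
10 → replaces 12 → [2, 8, 10, 16]
12 → replaces 16 → [2, 8, 10, 12]
4 → replaces 8 → [2, 4, 10, 12]
17 → extends → [2, 4, 10, 12, 17]
3 → replaces 4 → [2, 3, 10, 12, 17]
Five tails, so the longest strictly increasing subsequence has length 5 (e.g. 8, 11, 12, 16, 17).

5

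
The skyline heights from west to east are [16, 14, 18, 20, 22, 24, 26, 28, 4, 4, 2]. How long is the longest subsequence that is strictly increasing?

Track the smallest tail for each achievable length (strict):
16 → extends → [16]
14 → replaces 16 → [14]
18 → extends → [14, 18]
20 → extends → [14, 18, 20]
22 → extends → [14, 18, 20, 22]
24 → extends → [14, 18, 20, 22, 24]
26 → extends → [14, 18, 20, 22, 24, 26]
28 → extends → [14, 18, 20, 22, 24, 26, 28]
4 → replaces 14 → [4, 18, 20, 22, 24, 26, 28]
4 → already a tail → [4, 18, 20, 22, 24, 26, 28]
2 → replaces 4 → [2, 18, 20, 22, 24, 26, 28]
Seven tails, so the longest strictly increasing subsequence has length 7 (e.g. 16, 18, 20, 22, 24, 26, 28).

7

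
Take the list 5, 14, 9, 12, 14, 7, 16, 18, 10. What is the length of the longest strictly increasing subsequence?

6

Let dp[i] be the length of the longest such subsequence ending at index i:
i:      1  2  3  4  5  6  7  8  9
a[i]:   5 14  9 12 14  7 16 18 10
dp:     1  2  2  3  4  2  5  6  3
Maximum dp value is 6.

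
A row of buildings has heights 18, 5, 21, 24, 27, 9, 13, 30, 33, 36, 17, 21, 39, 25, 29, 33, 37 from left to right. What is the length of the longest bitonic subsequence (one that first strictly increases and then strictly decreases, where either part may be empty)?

inc[i] = longest strictly increasing subsequence ending at i; dec[i] = longest strictly decreasing subsequence starting at i:
i:      1  2  3  4  5  6  7  8  9 10 11 12 13 14 15 16 17
a[i]:  18  5 21 24 27  9 13 30 33 36 17 21 39 25 29 33 37
inc:    1  1  2  3  4  2  3  5  6  7  4  5  8  6  7  8  9
dec:    2  1  2  2  2  1  1  2  2  2  1  1  2  1  1  1  1
Best peak at i=13 (value 39): inc=8, dec=2, length 8+2−1 = 9.

9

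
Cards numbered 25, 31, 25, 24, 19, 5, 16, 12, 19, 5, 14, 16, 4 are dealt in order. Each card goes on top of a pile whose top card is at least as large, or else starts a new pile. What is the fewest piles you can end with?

The minimum number of non-increasing subsequences covering a sequence equals the length of its longest strictly increasing subsequence.
LIS length is 4 (e.g. 5, 12, 14, 16), so 4 piles are needed.

4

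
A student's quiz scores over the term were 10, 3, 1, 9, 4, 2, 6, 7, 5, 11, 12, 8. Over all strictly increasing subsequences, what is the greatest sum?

43

Let S[i] be the best sum of a strictly increasing subsequence ending at i:
i:      1  2  3  4  5  6  7  8  9 10 11 12
a[i]:  10  3  1  9  4  2  6  7  5 11 12  8
S:     10  3  1 12  7  3 13 20 12 31 43 28
Maximum is 43 (e.g. 3 + 4 + 6 + 7 + 11 + 12).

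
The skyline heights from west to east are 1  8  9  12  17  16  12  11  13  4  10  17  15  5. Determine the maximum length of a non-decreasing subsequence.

Track the smallest tail for each achievable length (allowing ties):
1 → extends → [1]
8 → extends → [1, 8]
9 → extends → [1, 8, 9]
12 → extends → [1, 8, 9, 12]
17 → extends → [1, 8, 9, 12, 17]
16 → replaces 17 → [1, 8, 9, 12, 16]
12 → replaces 16 → [1, 8, 9, 12, 12]
11 → replaces 12 → [1, 8, 9, 11, 12]
13 → extends → [1, 8, 9, 11, 12, 13]
4 → replaces 8 → [1, 4, 9, 11, 12, 13]
10 → replaces 11 → [1, 4, 9, 10, 12, 13]
17 → extends → [1, 4, 9, 10, 12, 13, 17]
15 → replaces 17 → [1, 4, 9, 10, 12, 13, 15]
5 → replaces 9 → [1, 4, 5, 10, 12, 13, 15]
Seven tails, so the longest non-decreasing subsequence has length 7 (e.g. 1, 8, 9, 12, 12, 13, 17).

7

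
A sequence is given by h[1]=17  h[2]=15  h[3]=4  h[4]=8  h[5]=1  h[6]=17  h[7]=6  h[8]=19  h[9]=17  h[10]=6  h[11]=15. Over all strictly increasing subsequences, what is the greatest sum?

Let S[i] be the best sum of a strictly increasing subsequence ending at i:
i:      1  2  3  4  5  6  7  8  9 10 11
h[i]:  17 15  4  8  1 17  6 19 17  6 15
S:     17 15  4 12  1 32 10 51 32 10 27
Maximum is 51 (e.g. 15 + 17 + 19).

51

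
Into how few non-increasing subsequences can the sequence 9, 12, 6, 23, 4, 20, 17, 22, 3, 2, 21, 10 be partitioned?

Place each on the leftmost legal pile:
9 → new pile 1 (tops now [9])
12 → new pile 2 (tops now [9, 12])
6 → pile 1 (tops now [6, 12])
23 → new pile 3 (tops now [6, 12, 23])
4 → pile 1 (tops now [4, 12, 23])
20 → pile 3 (tops now [4, 12, 20])
17 → pile 3 (tops now [4, 12, 17])
22 → new pile 4 (tops now [4, 12, 17, 22])
3 → pile 1 (tops now [3, 12, 17, 22])
2 → pile 1 (tops now [2, 12, 17, 22])
21 → pile 4 (tops now [2, 12, 17, 21])
10 → pile 2 (tops now [2, 10, 17, 21])
Four piles.

4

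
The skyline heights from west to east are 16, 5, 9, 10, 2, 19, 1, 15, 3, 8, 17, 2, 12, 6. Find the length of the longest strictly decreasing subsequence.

Negate each value so 'decreasing' becomes 'increasing', then run patience tails on the negated sequence:
-16 → extends → [-16]
-5 → extends → [-16, -5]
-9 → replaces -5 → [-16, -9]
-10 → replaces -9 → [-16, -10]
-2 → extends → [-16, -10, -2]
-19 → replaces -16 → [-19, -10, -2]
-1 → extends → [-19, -10, -2, -1]
-15 → replaces -10 → [-19, -15, -2, -1]
-3 → replaces -2 → [-19, -15, -3, -1]
-8 → replaces -3 → [-19, -15, -8, -1]
-17 → replaces -15 → [-19, -17, -8, -1]
-2 → replaces -1 → [-19, -17, -8, -2]
-12 → replaces -8 → [-19, -17, -12, -2]
-6 → replaces -2 → [-19, -17, -12, -6]
Four tails, so the longest strictly decreasing subsequence of the original has length 4.

4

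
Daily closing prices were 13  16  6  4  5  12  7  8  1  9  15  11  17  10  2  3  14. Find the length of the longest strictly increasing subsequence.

Let dp[i] be the length of the longest such subsequence ending at index i:
i:      1  2  3  4  5  6  7  8  9 10 11 12 13 14 15 16 17
a[i]:  13 16  6  4  5 12  7  8  1  9 15 11 17 10  2  3 14
dp:     1  2  1  1  2  3  3  4  1  5  6  6  7  6  2  3  7
Maximum dp value is 7.

7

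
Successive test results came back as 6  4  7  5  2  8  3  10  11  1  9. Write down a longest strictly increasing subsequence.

6, 7, 8, 10, 11

Patience tails give the LIS length; then backtrack through the dp parents:
6 → extends → [6]
4 → replaces 6 → [4]
7 → extends → [4, 7]
5 → replaces 7 → [4, 5]
2 → replaces 4 → [2, 5]
8 → extends → [2, 5, 8]
3 → replaces 5 → [2, 3, 8]
10 → extends → [2, 3, 8, 10]
11 → extends → [2, 3, 8, 10, 11]
1 → replaces 2 → [1, 3, 8, 10, 11]
9 → replaces 10 → [1, 3, 8, 9, 11]
Length 5; one witness is 6, 7, 8, 10, 11.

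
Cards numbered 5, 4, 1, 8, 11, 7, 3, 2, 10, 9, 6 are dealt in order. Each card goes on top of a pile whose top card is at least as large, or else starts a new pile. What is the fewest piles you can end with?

3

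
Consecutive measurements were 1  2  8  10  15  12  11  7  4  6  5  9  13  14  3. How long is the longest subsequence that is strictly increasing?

7

Track the smallest tail for each achievable length (strict):
1 → extends → [1]
2 → extends → [1, 2]
8 → extends → [1, 2, 8]
10 → extends → [1, 2, 8, 10]
15 → extends → [1, 2, 8, 10, 15]
12 → replaces 15 → [1, 2, 8, 10, 12]
11 → replaces 12 → [1, 2, 8, 10, 11]
7 → replaces 8 → [1, 2, 7, 10, 11]
4 → replaces 7 → [1, 2, 4, 10, 11]
6 → replaces 10 → [1, 2, 4, 6, 11]
5 → replaces 6 → [1, 2, 4, 5, 11]
9 → replaces 11 → [1, 2, 4, 5, 9]
13 → extends → [1, 2, 4, 5, 9, 13]
14 → extends → [1, 2, 4, 5, 9, 13, 14]
3 → replaces 4 → [1, 2, 3, 5, 9, 13, 14]
Seven tails, so the longest strictly increasing subsequence has length 7 (e.g. 1, 2, 8, 10, 12, 13, 14).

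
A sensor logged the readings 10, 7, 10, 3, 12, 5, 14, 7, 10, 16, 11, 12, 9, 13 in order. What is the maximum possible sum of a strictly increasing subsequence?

Let S[i] be the best sum of a strictly increasing subsequence ending at i:
i:      1  2  3  4  5  6  7  8  9 10 11 12 13 14
a[i]:  10  7 10  3 12  5 14  7 10 16 11 12  9 13
S:     10  7 17  3 29  8 43 15 25 59 36 48 24 61
Maximum is 61 (e.g. 3 + 5 + 7 + 10 + 11 + 12 + 13).

61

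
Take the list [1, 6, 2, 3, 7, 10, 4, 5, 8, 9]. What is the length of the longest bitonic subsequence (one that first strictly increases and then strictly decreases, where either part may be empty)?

inc[i] = longest strictly increasing subsequence ending at i; dec[i] = longest strictly decreasing subsequence starting at i:
i:      1  2  3  4  5  6  7  8  9 10
a[i]:   1  6  2  3  7 10  4  5  8  9
inc:    1  2  2  3  4  5  4  5  6  7
dec:    1  2  1  1  2  2  1  1  1  1
Best peak at i=10 (value 9): inc=7, dec=1, length 7+1−1 = 7.

7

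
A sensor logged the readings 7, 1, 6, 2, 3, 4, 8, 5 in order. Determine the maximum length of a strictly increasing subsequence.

Track the smallest tail for each achievable length (strict):
7 → extends → [7]
1 → replaces 7 → [1]
6 → extends → [1, 6]
2 → replaces 6 → [1, 2]
3 → extends → [1, 2, 3]
4 → extends → [1, 2, 3, 4]
8 → extends → [1, 2, 3, 4, 8]
5 → replaces 8 → [1, 2, 3, 4, 5]
Five tails, so the longest strictly increasing subsequence has length 5 (e.g. 1, 2, 3, 4, 8).

5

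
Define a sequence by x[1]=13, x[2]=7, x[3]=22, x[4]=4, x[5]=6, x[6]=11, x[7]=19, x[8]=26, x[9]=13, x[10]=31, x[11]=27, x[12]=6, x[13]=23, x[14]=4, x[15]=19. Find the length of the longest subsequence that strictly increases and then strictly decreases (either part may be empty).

inc[i] = longest strictly increasing subsequence ending at i; dec[i] = longest strictly decreasing subsequence starting at i:
i:      1  2  3  4  5  6  7  8  9 10 11 12 13 14 15
x[i]:  13  7 22  4  6 11 19 26 13 31 27  6 23  4 19
inc:    1  1  2  1  2  3  4  5  4  6  6  2  5  1  5
dec:    4  3  5  1  2  3  4  4  3  4  3  2  2  1  1
Best peak at i=10 (value 31): inc=6, dec=4, length 6+4−1 = 9.

9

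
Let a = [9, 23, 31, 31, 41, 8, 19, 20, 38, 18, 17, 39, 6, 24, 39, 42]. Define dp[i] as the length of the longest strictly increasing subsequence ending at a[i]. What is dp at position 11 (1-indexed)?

2

dp[i] = 1 + max{dp[j] : j<i, a[j]<a[i]} (or 1 if no such j):
i:      1  2  3  4  5  6  7  8  9 10 11 12 13 14 15 16
a[i]:   9 23 31 31 41  8 19 20 38 18 17 39  6 24 39 42
dp:     1  2  3  3  4  1  2  3  4  2  2  5  1  4  5  6
At index 11 the value is 2.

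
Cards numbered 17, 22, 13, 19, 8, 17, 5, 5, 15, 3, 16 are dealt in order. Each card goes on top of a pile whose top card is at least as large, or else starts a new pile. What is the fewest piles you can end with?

3

Place each on the leftmost legal pile:
17 → new pile 1 (tops now [17])
22 → new pile 2 (tops now [17, 22])
13 → pile 1 (tops now [13, 22])
19 → pile 2 (tops now [13, 19])
8 → pile 1 (tops now [8, 19])
17 → pile 2 (tops now [8, 17])
5 → pile 1 (tops now [5, 17])
5 → pile 1 (tops now [5, 17])
15 → pile 2 (tops now [5, 15])
3 → pile 1 (tops now [3, 15])
16 → new pile 3 (tops now [3, 15, 16])
Three piles.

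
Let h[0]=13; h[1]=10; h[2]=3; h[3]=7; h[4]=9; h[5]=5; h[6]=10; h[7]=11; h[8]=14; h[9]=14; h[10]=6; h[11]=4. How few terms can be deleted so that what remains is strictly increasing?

Fewest deletions = n − (longest strictly increasing subsequence).
i:      0  1  2  3  4  5  6  7  8  9 10 11
h[i]:  13 10  3  7  9  5 10 11 14 14  6  4
dp:     1  1  1  2  3  2  4  5  6  6  3  2
max dp = 6, so deletions = 12 − 6 = 6.

6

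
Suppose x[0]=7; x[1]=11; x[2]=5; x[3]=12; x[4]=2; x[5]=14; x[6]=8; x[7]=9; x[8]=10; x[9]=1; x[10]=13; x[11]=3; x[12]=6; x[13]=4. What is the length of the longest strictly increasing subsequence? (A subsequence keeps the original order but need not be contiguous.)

5

Let dp[i] be the length of the longest such subsequence ending at index i:
i:      0  1  2  3  4  5  6  7  8  9 10 11 12 13
x[i]:   7 11  5 12  2 14  8  9 10  1 13  3  6  4
dp:     1  2  1  3  1  4  2  3  4  1  5  2  3  3
Maximum dp value is 5.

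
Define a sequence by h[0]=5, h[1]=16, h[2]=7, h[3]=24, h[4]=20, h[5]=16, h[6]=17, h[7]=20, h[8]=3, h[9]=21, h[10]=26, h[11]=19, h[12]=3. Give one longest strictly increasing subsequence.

Patience tails give the LIS length; then backtrack through the dp parents:
5 → extends → [5]
16 → extends → [5, 16]
7 → replaces 16 → [5, 7]
24 → extends → [5, 7, 24]
20 → replaces 24 → [5, 7, 20]
16 → replaces 20 → [5, 7, 16]
17 → extends → [5, 7, 16, 17]
20 → extends → [5, 7, 16, 17, 20]
3 → replaces 5 → [3, 7, 16, 17, 20]
21 → extends → [3, 7, 16, 17, 20, 21]
26 → extends → [3, 7, 16, 17, 20, 21, 26]
19 → replaces 20 → [3, 7, 16, 17, 19, 21, 26]
3 → already a tail → [3, 7, 16, 17, 19, 21, 26]
Length 7; one witness is 5, 7, 16, 17, 20, 21, 26.

5, 7, 16, 17, 20, 21, 26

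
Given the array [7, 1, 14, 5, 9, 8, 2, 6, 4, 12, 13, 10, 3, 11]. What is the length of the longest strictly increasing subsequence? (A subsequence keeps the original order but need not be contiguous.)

5

Let dp[i] be the length of the longest such subsequence ending at index i:
i:      1  2  3  4  5  6  7  8  9 10 11 12 13 14
a[i]:   7  1 14  5  9  8  2  6  4 12 13 10  3 11
dp:     1  1  2  2  3  3  2  3  3  4  5  4  3  5
Maximum dp value is 5.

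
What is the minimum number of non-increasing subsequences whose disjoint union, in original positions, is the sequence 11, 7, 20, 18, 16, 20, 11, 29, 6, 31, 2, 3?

5

Place each on the leftmost legal pile:
11 → new pile 1 (tops now [11])
7 → pile 1 (tops now [7])
20 → new pile 2 (tops now [7, 20])
18 → pile 2 (tops now [7, 18])
16 → pile 2 (tops now [7, 16])
20 → new pile 3 (tops now [7, 16, 20])
11 → pile 2 (tops now [7, 11, 20])
29 → new pile 4 (tops now [7, 11, 20, 29])
6 → pile 1 (tops now [6, 11, 20, 29])
31 → new pile 5 (tops now [6, 11, 20, 29, 31])
2 → pile 1 (tops now [2, 11, 20, 29, 31])
3 → pile 2 (tops now [2, 3, 20, 29, 31])
Five piles.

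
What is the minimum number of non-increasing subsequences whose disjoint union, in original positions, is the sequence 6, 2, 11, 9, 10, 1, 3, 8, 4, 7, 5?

4

Place each on the leftmost legal pile:
6 → new pile 1 (tops now [6])
2 → pile 1 (tops now [2])
11 → new pile 2 (tops now [2, 11])
9 → pile 2 (tops now [2, 9])
10 → new pile 3 (tops now [2, 9, 10])
1 → pile 1 (tops now [1, 9, 10])
3 → pile 2 (tops now [1, 3, 10])
8 → pile 3 (tops now [1, 3, 8])
4 → pile 3 (tops now [1, 3, 4])
7 → new pile 4 (tops now [1, 3, 4, 7])
5 → pile 4 (tops now [1, 3, 4, 5])
Four piles.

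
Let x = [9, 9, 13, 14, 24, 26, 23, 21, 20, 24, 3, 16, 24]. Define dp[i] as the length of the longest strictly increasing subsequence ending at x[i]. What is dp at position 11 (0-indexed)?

4

dp[i] = 1 + max{dp[j] : j<i, x[j]<x[i]} (or 1 if no such j):
i:      0  1  2  3  4  5  6  7  8  9 10 11 12
x[i]:   9  9 13 14 24 26 23 21 20 24  3 16 24
dp:     1  1  2  3  4  5  4  4  4  5  1  4  5
At index 11 the value is 4.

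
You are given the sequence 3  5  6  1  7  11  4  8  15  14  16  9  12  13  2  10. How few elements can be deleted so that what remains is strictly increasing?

Fewest deletions = n − (longest strictly increasing subsequence).
Patience tails:
3 → extends → [3]
5 → extends → [3, 5]
6 → extends → [3, 5, 6]
1 → replaces 3 → [1, 5, 6]
7 → extends → [1, 5, 6, 7]
11 → extends → [1, 5, 6, 7, 11]
4 → replaces 5 → [1, 4, 6, 7, 11]
8 → replaces 11 → [1, 4, 6, 7, 8]
15 → extends → [1, 4, 6, 7, 8, 15]
14 → replaces 15 → [1, 4, 6, 7, 8, 14]
16 → extends → [1, 4, 6, 7, 8, 14, 16]
9 → replaces 14 → [1, 4, 6, 7, 8, 9, 16]
12 → replaces 16 → [1, 4, 6, 7, 8, 9, 12]
13 → extends → [1, 4, 6, 7, 8, 9, 12, 13]
2 → replaces 4 → [1, 2, 6, 7, 8, 9, 12, 13]
10 → replaces 12 → [1, 2, 6, 7, 8, 9, 10, 13]
Longest strictly increasing subsequence has length 8, so deletions = 16 − 8 = 8.

8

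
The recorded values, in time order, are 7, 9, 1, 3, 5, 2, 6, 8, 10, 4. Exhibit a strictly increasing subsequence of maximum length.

1, 3, 5, 6, 8, 10

Patience tails give the LIS length; then backtrack through the dp parents:
7 → extends → [7]
9 → extends → [7, 9]
1 → replaces 7 → [1, 9]
3 → replaces 9 → [1, 3]
5 → extends → [1, 3, 5]
2 → replaces 3 → [1, 2, 5]
6 → extends → [1, 2, 5, 6]
8 → extends → [1, 2, 5, 6, 8]
10 → extends → [1, 2, 5, 6, 8, 10]
4 → replaces 5 → [1, 2, 4, 6, 8, 10]
Length 6; one witness is 1, 3, 5, 6, 8, 10.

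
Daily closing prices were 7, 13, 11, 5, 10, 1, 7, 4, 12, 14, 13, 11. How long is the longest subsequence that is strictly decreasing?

5

Negate each value so 'decreasing' becomes 'increasing', then run patience tails on the negated sequence:
-7 → extends → [-7]
-13 → replaces -7 → [-13]
-11 → extends → [-13, -11]
-5 → extends → [-13, -11, -5]
-10 → replaces -5 → [-13, -11, -10]
-1 → extends → [-13, -11, -10, -1]
-7 → replaces -1 → [-13, -11, -10, -7]
-4 → extends → [-13, -11, -10, -7, -4]
-12 → replaces -11 → [-13, -12, -10, -7, -4]
-14 → replaces -13 → [-14, -12, -10, -7, -4]
-13 → replaces -12 → [-14, -13, -10, -7, -4]
-11 → replaces -10 → [-14, -13, -11, -7, -4]
Five tails, so the longest strictly decreasing subsequence of the original has length 5.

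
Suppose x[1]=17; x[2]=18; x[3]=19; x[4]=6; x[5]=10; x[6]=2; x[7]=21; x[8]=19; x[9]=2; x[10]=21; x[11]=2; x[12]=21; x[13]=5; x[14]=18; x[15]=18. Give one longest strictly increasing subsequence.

Patience tails give the LIS length; then backtrack through the dp parents:
17 → extends → [17]
18 → extends → [17, 18]
19 → extends → [17, 18, 19]
6 → replaces 17 → [6, 18, 19]
10 → replaces 18 → [6, 10, 19]
2 → replaces 6 → [2, 10, 19]
21 → extends → [2, 10, 19, 21]
19 → already a tail → [2, 10, 19, 21]
2 → already a tail → [2, 10, 19, 21]
21 → already a tail → [2, 10, 19, 21]
2 → already a tail → [2, 10, 19, 21]
21 → already a tail → [2, 10, 19, 21]
5 → replaces 10 → [2, 5, 19, 21]
18 → replaces 19 → [2, 5, 18, 21]
18 → already a tail → [2, 5, 18, 21]
Length 4; one witness is 17, 18, 19, 21.

17, 18, 19, 21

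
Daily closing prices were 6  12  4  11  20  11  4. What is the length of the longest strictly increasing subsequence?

Let dp[i] be the length of the longest such subsequence ending at index i:
i:      1  2  3  4  5  6  7
a[i]:   6 12  4 11 20 11  4
dp:     1  2  1  2  3  2  1
Maximum dp value is 3.

3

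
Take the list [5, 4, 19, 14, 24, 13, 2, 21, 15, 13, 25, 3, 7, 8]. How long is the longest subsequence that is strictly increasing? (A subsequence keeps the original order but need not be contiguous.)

4

Track the smallest tail for each achievable length (strict):
5 → extends → [5]
4 → replaces 5 → [4]
19 → extends → [4, 19]
14 → replaces 19 → [4, 14]
24 → extends → [4, 14, 24]
13 → replaces 14 → [4, 13, 24]
2 → replaces 4 → [2, 13, 24]
21 → replaces 24 → [2, 13, 21]
15 → replaces 21 → [2, 13, 15]
13 → already a tail → [2, 13, 15]
25 → extends → [2, 13, 15, 25]
3 → replaces 13 → [2, 3, 15, 25]
7 → replaces 15 → [2, 3, 7, 25]
8 → replaces 25 → [2, 3, 7, 8]
Four tails, so the longest strictly increasing subsequence has length 4 (e.g. 5, 19, 24, 25).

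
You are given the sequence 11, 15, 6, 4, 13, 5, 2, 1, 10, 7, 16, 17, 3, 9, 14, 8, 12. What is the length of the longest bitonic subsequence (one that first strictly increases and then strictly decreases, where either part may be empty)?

7

inc[i] = longest strictly increasing subsequence ending at i; dec[i] = longest strictly decreasing subsequence starting at i:
i:      1  2  3  4  5  6  7  8  9 10 11 12 13 14 15 16 17
a[i]:  11 15  6  4 13  5  2  1 10  7 16 17  3  9 14  8 12
inc:    1  2  1  1  2  2  1  1  3  3  4  5  2  4  5  4  5
dec:    5  5  4  3  4  3  2  1  3  2  3  3  1  2  2  1  1
Best peak at i=12 (value 17): inc=5, dec=3, length 5+3−1 = 7.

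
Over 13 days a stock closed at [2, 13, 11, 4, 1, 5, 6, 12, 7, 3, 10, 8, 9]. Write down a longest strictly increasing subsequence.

2, 4, 5, 6, 7, 8, 9

Patience tails give the LIS length; then backtrack through the dp parents:
2 → extends → [2]
13 → extends → [2, 13]
11 → replaces 13 → [2, 11]
4 → replaces 11 → [2, 4]
1 → replaces 2 → [1, 4]
5 → extends → [1, 4, 5]
6 → extends → [1, 4, 5, 6]
12 → extends → [1, 4, 5, 6, 12]
7 → replaces 12 → [1, 4, 5, 6, 7]
3 → replaces 4 → [1, 3, 5, 6, 7]
10 → extends → [1, 3, 5, 6, 7, 10]
8 → replaces 10 → [1, 3, 5, 6, 7, 8]
9 → extends → [1, 3, 5, 6, 7, 8, 9]
Length 7; one witness is 2, 4, 5, 6, 7, 8, 9.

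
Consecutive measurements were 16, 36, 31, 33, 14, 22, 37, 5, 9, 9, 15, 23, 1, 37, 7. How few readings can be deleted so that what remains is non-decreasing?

Fewest deletions = n − (longest non-decreasing subsequence).
Patience tails:
16 → extends → [16]
36 → extends → [16, 36]
31 → replaces 36 → [16, 31]
33 → extends → [16, 31, 33]
14 → replaces 16 → [14, 31, 33]
22 → replaces 31 → [14, 22, 33]
37 → extends → [14, 22, 33, 37]
5 → replaces 14 → [5, 22, 33, 37]
9 → replaces 22 → [5, 9, 33, 37]
9 → replaces 33 → [5, 9, 9, 37]
15 → replaces 37 → [5, 9, 9, 15]
23 → extends → [5, 9, 9, 15, 23]
1 → replaces 5 → [1, 9, 9, 15, 23]
37 → extends → [1, 9, 9, 15, 23, 37]
7 → replaces 9 → [1, 7, 9, 15, 23, 37]
Longest non-decreasing subsequence has length 6, so deletions = 15 − 6 = 9.

9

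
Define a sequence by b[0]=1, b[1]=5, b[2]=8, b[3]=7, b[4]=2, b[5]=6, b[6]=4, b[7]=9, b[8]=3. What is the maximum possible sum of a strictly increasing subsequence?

23

Let S[i] be the best sum of a strictly increasing subsequence ending at i:
i:      0  1  2  3  4  5  6  7  8
b[i]:   1  5  8  7  2  6  4  9  3
S:      1  6 14 13  3 12  7 23  6
Maximum is 23 (e.g. 1 + 5 + 8 + 9).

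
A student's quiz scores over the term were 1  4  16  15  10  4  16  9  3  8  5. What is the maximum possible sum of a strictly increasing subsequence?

Let S[i] be the best sum of a strictly increasing subsequence ending at i:
i:      1  2  3  4  5  6  7  8  9 10 11
a[i]:   1  4 16 15 10  4 16  9  3  8  5
S:      1  5 21 20 15  5 36 14  4 13 10
Maximum is 36 (e.g. 1 + 4 + 15 + 16).

36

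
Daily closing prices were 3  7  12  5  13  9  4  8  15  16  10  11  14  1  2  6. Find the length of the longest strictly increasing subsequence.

6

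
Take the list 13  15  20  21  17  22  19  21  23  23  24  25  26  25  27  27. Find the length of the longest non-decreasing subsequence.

Let dp[i] be the length of the longest such subsequence ending at index i:
i:      1  2  3  4  5  6  7  8  9 10 11 12 13 14 15 16
a[i]:  13 15 20 21 17 22 19 21 23 23 24 25 26 25 27 27
dp:     1  2  3  4  3  5  4  5  6  7  8  9 10 10 11 12
Maximum dp value is 12.

12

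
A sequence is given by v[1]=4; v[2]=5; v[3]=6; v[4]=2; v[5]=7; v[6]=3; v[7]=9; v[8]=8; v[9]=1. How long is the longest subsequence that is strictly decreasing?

3

Let dp[i] be the longest strictly decreasing subsequence ending at i:
i:     1 2 3 4 5 6 7 8 9
v[i]:  4 5 6 2 7 3 9 8 1
dp:    1 1 1 2 1 2 1 2 3
Maximum is 3.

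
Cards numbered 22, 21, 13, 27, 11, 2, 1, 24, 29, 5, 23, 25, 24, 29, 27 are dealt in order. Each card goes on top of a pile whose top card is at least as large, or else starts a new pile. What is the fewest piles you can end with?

5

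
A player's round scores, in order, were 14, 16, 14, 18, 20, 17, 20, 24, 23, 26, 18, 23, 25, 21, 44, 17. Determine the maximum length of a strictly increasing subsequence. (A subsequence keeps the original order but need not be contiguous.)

Track the smallest tail for each achievable length (strict):
14 → extends → [14]
16 → extends → [14, 16]
14 → already a tail → [14, 16]
18 → extends → [14, 16, 18]
20 → extends → [14, 16, 18, 20]
17 → replaces 18 → [14, 16, 17, 20]
20 → already a tail → [14, 16, 17, 20]
24 → extends → [14, 16, 17, 20, 24]
23 → replaces 24 → [14, 16, 17, 20, 23]
26 → extends → [14, 16, 17, 20, 23, 26]
18 → replaces 20 → [14, 16, 17, 18, 23, 26]
23 → already a tail → [14, 16, 17, 18, 23, 26]
25 → replaces 26 → [14, 16, 17, 18, 23, 25]
21 → replaces 23 → [14, 16, 17, 18, 21, 25]
44 → extends → [14, 16, 17, 18, 21, 25, 44]
17 → already a tail → [14, 16, 17, 18, 21, 25, 44]
Seven tails, so the longest strictly increasing subsequence has length 7 (e.g. 14, 16, 18, 20, 24, 26, 44).

7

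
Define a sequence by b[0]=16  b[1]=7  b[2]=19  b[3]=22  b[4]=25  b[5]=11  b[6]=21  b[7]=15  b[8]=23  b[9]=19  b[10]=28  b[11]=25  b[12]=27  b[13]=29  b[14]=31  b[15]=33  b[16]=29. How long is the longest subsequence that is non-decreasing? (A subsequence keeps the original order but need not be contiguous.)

Let dp[i] be the length of the longest such subsequence ending at index i:
i:      0  1  2  3  4  5  6  7  8  9 10 11 12 13 14 15 16
b[i]:  16  7 19 22 25 11 21 15 23 19 28 25 27 29 31 33 29
dp:     1  1  2  3  4  2  3  3  4  4  5  5  6  7  8  9  8
Maximum dp value is 9.

9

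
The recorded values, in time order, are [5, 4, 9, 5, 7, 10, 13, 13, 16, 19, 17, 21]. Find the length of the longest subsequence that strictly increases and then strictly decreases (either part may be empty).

inc[i] = longest strictly increasing subsequence ending at i; dec[i] = longest strictly decreasing subsequence starting at i:
i:      1  2  3  4  5  6  7  8  9 10 11 12
a[i]:   5  4  9  5  7 10 13 13 16 19 17 21
inc:    1  1  2  2  3  4  5  5  6  7  7  8
dec:    2  1  2  1  1  1  1  1  1  2  1  1
Best peak at i=10 (value 19): inc=7, dec=2, length 7+2−1 = 8.

8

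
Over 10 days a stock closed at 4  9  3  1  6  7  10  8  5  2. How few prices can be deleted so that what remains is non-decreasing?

6

Fewest deletions = n − (longest non-decreasing subsequence).
i:      1  2  3  4  5  6  7  8  9 10
a[i]:   4  9  3  1  6  7 10  8  5  2
dp:     1  2  1  1  2  3  4  4  2  2
max dp = 4, so deletions = 10 − 4 = 6.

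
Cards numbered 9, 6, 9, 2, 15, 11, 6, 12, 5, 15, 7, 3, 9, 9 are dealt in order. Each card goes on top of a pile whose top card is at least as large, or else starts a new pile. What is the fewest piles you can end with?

Place each on the leftmost legal pile:
9 → new pile 1 (tops now [9])
6 → pile 1 (tops now [6])
9 → new pile 2 (tops now [6, 9])
2 → pile 1 (tops now [2, 9])
15 → new pile 3 (tops now [2, 9, 15])
11 → pile 3 (tops now [2, 9, 11])
6 → pile 2 (tops now [2, 6, 11])
12 → new pile 4 (tops now [2, 6, 11, 12])
5 → pile 2 (tops now [2, 5, 11, 12])
15 → new pile 5 (tops now [2, 5, 11, 12, 15])
7 → pile 3 (tops now [2, 5, 7, 12, 15])
3 → pile 2 (tops now [2, 3, 7, 12, 15])
9 → pile 4 (tops now [2, 3, 7, 9, 15])
9 → pile 4 (tops now [2, 3, 7, 9, 15])
Five piles.

5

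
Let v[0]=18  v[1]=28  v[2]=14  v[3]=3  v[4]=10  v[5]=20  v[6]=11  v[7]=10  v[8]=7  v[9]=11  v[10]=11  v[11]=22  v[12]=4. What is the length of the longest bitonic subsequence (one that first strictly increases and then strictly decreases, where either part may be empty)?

inc[i] = longest strictly increasing subsequence ending at i; dec[i] = longest strictly decreasing subsequence starting at i:
i:      0  1  2  3  4  5  6  7  8  9 10 11 12
v[i]:  18 28 14  3 10 20 11 10  7 11 11 22  4
inc:    1  2  1  1  2  3  3  2  2  3  3  4  2
dec:    6  6  5  1  3  5  4  3  2  2  2  2  1
Best peak at i=1 (value 28): inc=2, dec=6, length 2+6−1 = 7.

7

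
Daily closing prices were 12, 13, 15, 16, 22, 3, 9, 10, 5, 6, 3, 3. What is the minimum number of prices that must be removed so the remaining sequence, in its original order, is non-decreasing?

7

Fewest deletions = n − (longest non-decreasing subsequence).
i:      1  2  3  4  5  6  7  8  9 10 11 12
a[i]:  12 13 15 16 22  3  9 10  5  6  3  3
dp:     1  2  3  4  5  1  2  3  2  3  2  3
max dp = 5, so deletions = 12 − 5 = 7.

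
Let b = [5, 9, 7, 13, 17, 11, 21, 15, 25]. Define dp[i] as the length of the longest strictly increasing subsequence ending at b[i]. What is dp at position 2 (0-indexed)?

2

dp[i] = 1 + max{dp[j] : j<i, b[j]<b[i]} (or 1 if no such j):
i:      0  1  2  3  4  5  6  7  8
b[i]:   5  9  7 13 17 11 21 15 25
dp:     1  2  2  3  4  3  5  4  6
At index 2 the value is 2.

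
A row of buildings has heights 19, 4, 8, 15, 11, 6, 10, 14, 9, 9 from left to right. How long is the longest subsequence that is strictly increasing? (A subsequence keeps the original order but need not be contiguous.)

4

Track the smallest tail for each achievable length (strict):
19 → extends → [19]
4 → replaces 19 → [4]
8 → extends → [4, 8]
15 → extends → [4, 8, 15]
11 → replaces 15 → [4, 8, 11]
6 → replaces 8 → [4, 6, 11]
10 → replaces 11 → [4, 6, 10]
14 → extends → [4, 6, 10, 14]
9 → replaces 10 → [4, 6, 9, 14]
9 → already a tail → [4, 6, 9, 14]
Four tails, so the longest strictly increasing subsequence has length 4 (e.g. 4, 8, 11, 14).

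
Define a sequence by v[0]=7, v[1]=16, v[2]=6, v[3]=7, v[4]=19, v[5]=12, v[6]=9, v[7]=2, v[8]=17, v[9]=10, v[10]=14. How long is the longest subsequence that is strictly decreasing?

Let dp[i] be the longest strictly decreasing subsequence ending at i:
i:      0  1  2  3  4  5  6  7  8  9 10
v[i]:   7 16  6  7 19 12  9  2 17 10 14
dp:     1  1  2  2  1  2  3  4  2  3  3
Maximum is 4.

4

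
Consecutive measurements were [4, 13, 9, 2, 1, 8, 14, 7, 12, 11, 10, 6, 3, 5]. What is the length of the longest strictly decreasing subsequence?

6

Let dp[i] be the longest strictly decreasing subsequence ending at i:
i:      1  2  3  4  5  6  7  8  9 10 11 12 13 14
a[i]:   4 13  9  2  1  8 14  7 12 11 10  6  3  5
dp:     1  1  2  3  4  3  1  4  2  3  4  5  6  6
Maximum is 6.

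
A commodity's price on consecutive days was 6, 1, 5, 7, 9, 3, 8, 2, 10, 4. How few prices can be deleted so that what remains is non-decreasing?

Fewest deletions = n − (longest non-decreasing subsequence).
i:      1  2  3  4  5  6  7  8  9 10
a[i]:   6  1  5  7  9  3  8  2 10  4
dp:     1  1  2  3  4  2  4  2  5  3
max dp = 5, so deletions = 10 − 5 = 5.

5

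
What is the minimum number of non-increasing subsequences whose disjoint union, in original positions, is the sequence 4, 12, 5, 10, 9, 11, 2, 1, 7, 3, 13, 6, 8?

5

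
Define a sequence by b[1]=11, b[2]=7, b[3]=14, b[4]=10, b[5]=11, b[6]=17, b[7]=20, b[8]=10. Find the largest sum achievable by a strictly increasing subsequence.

65

Let S[i] be the best sum of a strictly increasing subsequence ending at i:
i:      1  2  3  4  5  6  7  8
b[i]:  11  7 14 10 11 17 20 10
S:     11  7 25 17 28 45 65 17
Maximum is 65 (e.g. 7 + 10 + 11 + 17 + 20).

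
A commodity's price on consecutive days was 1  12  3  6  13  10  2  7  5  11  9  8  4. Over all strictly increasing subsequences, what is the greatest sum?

31

Let S[i] be the best sum of a strictly increasing subsequence ending at i:
i:      1  2  3  4  5  6  7  8  9 10 11 12 13
a[i]:   1 12  3  6 13 10  2  7  5 11  9  8  4
S:      1 13  4 10 26 20  3 17  9 31 26 25  8
Maximum is 31 (e.g. 1 + 3 + 6 + 10 + 11).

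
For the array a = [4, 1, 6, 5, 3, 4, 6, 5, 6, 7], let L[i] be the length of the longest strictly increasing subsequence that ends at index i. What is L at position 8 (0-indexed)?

5

dp[i] = 1 + max{dp[j] : j<i, a[j]<a[i]} (or 1 if no such j):
i:     0 1 2 3 4 5 6 7 8 9
a[i]:  4 1 6 5 3 4 6 5 6 7
dp:    1 1 2 2 2 3 4 4 5 6
At index 8 the value is 5.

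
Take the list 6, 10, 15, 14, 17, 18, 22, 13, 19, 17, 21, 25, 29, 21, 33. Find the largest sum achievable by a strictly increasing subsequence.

193

Let S[i] be the best sum of a strictly increasing subsequence ending at i:
i:       1   2   3   4   5   6   7   8   9  10  11  12  13  14  15
a[i]:    6  10  15  14  17  18  22  13  19  17  21  25  29  21  33
S:       6  16  31  30  48  66  88  29  85  48 106 131 160 106 193
Maximum is 193 (e.g. 6 + 10 + 15 + 17 + 18 + 19 + 21 + 25 + 29 + 33).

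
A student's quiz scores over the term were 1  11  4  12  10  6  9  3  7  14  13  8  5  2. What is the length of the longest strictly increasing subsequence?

Track the smallest tail for each achievable length (strict):
1 → extends → [1]
11 → extends → [1, 11]
4 → replaces 11 → [1, 4]
12 → extends → [1, 4, 12]
10 → replaces 12 → [1, 4, 10]
6 → replaces 10 → [1, 4, 6]
9 → extends → [1, 4, 6, 9]
3 → replaces 4 → [1, 3, 6, 9]
7 → replaces 9 → [1, 3, 6, 7]
14 → extends → [1, 3, 6, 7, 14]
13 → replaces 14 → [1, 3, 6, 7, 13]
8 → replaces 13 → [1, 3, 6, 7, 8]
5 → replaces 6 → [1, 3, 5, 7, 8]
2 → replaces 3 → [1, 2, 5, 7, 8]
Five tails, so the longest strictly increasing subsequence has length 5 (e.g. 1, 4, 6, 9, 14).

5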